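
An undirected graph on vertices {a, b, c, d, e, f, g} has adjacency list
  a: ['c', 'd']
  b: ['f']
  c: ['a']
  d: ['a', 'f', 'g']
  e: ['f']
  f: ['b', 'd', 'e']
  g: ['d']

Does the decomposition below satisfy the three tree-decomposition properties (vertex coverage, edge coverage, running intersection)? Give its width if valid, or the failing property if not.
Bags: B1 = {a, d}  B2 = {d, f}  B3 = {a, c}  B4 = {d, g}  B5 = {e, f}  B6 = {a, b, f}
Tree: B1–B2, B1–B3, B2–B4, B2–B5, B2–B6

A tree decomposition must satisfy three properties: every vertex lies in some bag; for every edge, both endpoints lie together in some bag; and for every vertex, the bags containing it form a connected subtree. Here bags containing vertex a are not connected in the tree, so the decomposition is invalid.

No — bags containing vertex a are not connected in the tree.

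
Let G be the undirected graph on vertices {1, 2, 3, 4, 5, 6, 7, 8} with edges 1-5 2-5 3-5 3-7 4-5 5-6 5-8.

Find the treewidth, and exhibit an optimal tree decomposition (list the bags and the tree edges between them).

The largest bag has 2 vertices, giving width 1; this decomposition certifies tw(G) ≤ 1. G has an edge, so its treewidth is at least 1. Hence tw(G) = 1 exactly.

Treewidth 1.
Bags: B1 = {1, 5}  B2 = {4, 5}  B3 = {5, 8}  B4 = {5, 6}  B5 = {3, 5}  B6 = {2, 5}  B7 = {3, 7}
Tree: B1–B2, B2–B3, B2–B4, B3–B5, B2–B6, B5–B7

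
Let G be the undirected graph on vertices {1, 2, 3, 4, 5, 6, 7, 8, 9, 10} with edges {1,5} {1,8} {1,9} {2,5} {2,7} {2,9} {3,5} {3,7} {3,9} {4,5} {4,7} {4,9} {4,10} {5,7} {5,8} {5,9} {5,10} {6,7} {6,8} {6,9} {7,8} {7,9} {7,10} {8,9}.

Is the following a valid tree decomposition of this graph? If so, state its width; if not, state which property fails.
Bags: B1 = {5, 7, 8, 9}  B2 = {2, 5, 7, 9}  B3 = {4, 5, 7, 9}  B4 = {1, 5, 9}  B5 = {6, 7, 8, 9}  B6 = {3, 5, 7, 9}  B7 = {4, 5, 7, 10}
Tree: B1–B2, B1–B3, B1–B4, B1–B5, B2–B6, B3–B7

A tree decomposition must satisfy three properties: every vertex lies in some bag; for every edge, both endpoints lie together in some bag; and for every vertex, the bags containing it form a connected subtree. Here edge (8,1) lies in no bag, so the decomposition is invalid.

No — edge (8,1) lies in no bag.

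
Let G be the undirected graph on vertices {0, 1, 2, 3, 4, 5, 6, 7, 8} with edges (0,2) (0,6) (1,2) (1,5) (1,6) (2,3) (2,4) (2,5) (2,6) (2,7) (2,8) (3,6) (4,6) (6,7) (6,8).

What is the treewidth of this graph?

A width-2 tree decomposition is:
Bags: B1 = {1, 2, 5}  B2 = {1, 2, 6}  B3 = {2, 4, 6}  B4 = {2, 6, 8}  B5 = {2, 6, 7}  B6 = {2, 3, 6}  B7 = {0, 2, 6}
Tree: B1–B2, B2–B3, B2–B4, B3–B5, B4–B6, B3–B7
Every bag has size at most 3, so the width is 3 − 1 = 2 and tw(G) ≤ 2. Conversely, {1, 2, 5} is a clique of size 3, and the vertices of any clique must share a bag in every tree decomposition; so some bag has ≥ 3 vertices and tw(G) ≥ 2. Combining the bounds, tw(G) = 2.

2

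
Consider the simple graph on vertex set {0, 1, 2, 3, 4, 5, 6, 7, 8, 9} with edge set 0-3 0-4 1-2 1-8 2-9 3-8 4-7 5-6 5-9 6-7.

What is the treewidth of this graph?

2

A width-2 tree decomposition is:
Bags: B1 = {5, 6, 7}  B2 = {5, 7, 9}  B3 = {2, 7, 9}  B4 = {1, 2, 7}  B5 = {1, 7, 8}  B6 = {3, 7, 8}  B7 = {0, 3, 7}  B8 = {0, 4, 7}
Tree: B1–B2, B2–B3, B3–B4, B4–B5, B5–B6, B6–B7, B7–B8
Every bag has size at most 3, so the width is 3 − 1 = 2 and tw(G) ≤ 2. For the lower bound, G contains the cycle 7–6–5–9–2–1–8–3–0–4–7, so G is not a forest; only forests have treewidth ≤ 1, hence tw(G) ≥ 2. Combining the bounds, tw(G) = 2.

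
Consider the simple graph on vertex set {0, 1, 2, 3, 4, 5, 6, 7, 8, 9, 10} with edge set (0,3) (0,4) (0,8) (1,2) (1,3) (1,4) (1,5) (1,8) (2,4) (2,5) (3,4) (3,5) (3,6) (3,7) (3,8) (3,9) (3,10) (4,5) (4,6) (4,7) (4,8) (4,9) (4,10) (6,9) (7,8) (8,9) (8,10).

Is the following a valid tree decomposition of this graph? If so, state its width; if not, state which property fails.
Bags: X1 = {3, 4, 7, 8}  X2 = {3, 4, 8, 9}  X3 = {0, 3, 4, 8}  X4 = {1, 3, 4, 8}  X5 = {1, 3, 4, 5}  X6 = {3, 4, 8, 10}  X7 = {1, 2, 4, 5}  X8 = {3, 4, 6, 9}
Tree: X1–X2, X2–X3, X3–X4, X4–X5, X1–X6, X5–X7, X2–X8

Checking the three conditions: (i) the bags cover all of {0, 1, 2, 3, 4, 5, 6, 7, 8, 9, 10}; (ii) for each edge, some bag contains both endpoints; (iii) the bags containing any fixed vertex form a subtree. All hold, so the decomposition is valid with width 4 − 1 = 3.

Yes; width 3.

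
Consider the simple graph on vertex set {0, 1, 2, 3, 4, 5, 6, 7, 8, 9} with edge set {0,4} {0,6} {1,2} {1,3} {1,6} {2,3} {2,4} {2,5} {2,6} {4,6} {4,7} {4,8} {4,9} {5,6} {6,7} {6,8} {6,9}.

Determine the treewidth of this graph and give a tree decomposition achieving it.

Every bag has size at most 3, so the width is 3 − 1 = 2 and tw(G) ≤ 2. For the lower bound, the 3 vertices {1, 2, 3} are pairwise adjacent, and any tree decomposition puts a clique entirely inside one bag — forcing width ≥ 2. The upper and lower bounds meet at 2, so that is the treewidth.

Treewidth 2.
One such decomposition:
Bags: B1 = {2, 4, 6}  B2 = {4, 6, 9}  B3 = {0, 4, 6}  B4 = {4, 6, 8}  B5 = {1, 2, 6}  B6 = {4, 6, 7}  B7 = {2, 5, 6}  B8 = {1, 2, 3}
Tree: B1–B2, B2–B3, B2–B4, B1–B5, B1–B6, B5–B7, B5–B8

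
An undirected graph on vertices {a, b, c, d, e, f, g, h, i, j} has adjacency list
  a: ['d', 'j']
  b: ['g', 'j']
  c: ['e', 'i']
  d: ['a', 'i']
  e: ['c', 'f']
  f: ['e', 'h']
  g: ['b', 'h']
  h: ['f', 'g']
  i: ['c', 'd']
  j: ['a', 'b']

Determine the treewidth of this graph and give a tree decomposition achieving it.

Each bag holds 3 vertices, so the decomposition has width 2, which upper-bounds the treewidth. The edges f–e–c–i–d–a–j–b–g–h–f form a cycle, so G is not a tree and its treewidth is at least 2. Hence tw(G) = 2 exactly.

Treewidth 2.
Bags: B1 = {c, e, f}  B2 = {c, f, i}  B3 = {d, f, i}  B4 = {a, d, f}  B5 = {a, f, j}  B6 = {b, f, j}  B7 = {b, f, g}  B8 = {f, g, h}
Tree: B1–B2, B2–B3, B3–B4, B4–B5, B5–B6, B6–B7, B7–B8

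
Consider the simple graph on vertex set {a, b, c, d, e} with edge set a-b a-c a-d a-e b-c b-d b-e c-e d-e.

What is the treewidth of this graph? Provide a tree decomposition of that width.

Each bag holds 4 vertices, so the decomposition has width 3, which upper-bounds the treewidth. On the other hand G contains the 4-clique {a, b, d, e}. A clique must lie in a single bag of any decomposition, so no decomposition can have width below 3. Therefore the treewidth is 3.

Treewidth 3.
One such decomposition:
Bags: B1 = {a, b, c, e}  B2 = {a, b, d, e}
Tree: B1–B2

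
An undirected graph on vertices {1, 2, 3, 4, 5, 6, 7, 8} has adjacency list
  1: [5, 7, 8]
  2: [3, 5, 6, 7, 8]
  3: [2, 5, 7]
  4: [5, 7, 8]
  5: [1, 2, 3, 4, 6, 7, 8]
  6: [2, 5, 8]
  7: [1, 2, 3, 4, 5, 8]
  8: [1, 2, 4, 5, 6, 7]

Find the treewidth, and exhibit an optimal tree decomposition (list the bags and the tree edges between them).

Treewidth 3.
One such decomposition:
Bags: B1 = {2, 3, 5, 7}  B2 = {2, 5, 7, 8}  B3 = {4, 5, 7, 8}  B4 = {1, 5, 7, 8}  B5 = {2, 5, 6, 8}
Tree: B1–B2, B2–B3, B2–B4, B2–B5

Every bag has size at most 4, so the width is 4 − 1 = 3 and tw(G) ≤ 3. Conversely, {2, 5, 6, 8} is a clique of size 4, and the vertices of any clique must share a bag in every tree decomposition; so some bag has ≥ 4 vertices and tw(G) ≥ 3. The upper and lower bounds meet at 3, so that is the treewidth.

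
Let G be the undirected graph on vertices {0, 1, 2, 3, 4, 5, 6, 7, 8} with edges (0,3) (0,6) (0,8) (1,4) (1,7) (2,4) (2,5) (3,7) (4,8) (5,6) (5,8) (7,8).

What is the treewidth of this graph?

A width-3 tree decomposition is:
Bags: B1 = {1, 3, 4, 7}  B2 = {3, 4, 7, 8}  B3 = {0, 3, 4, 8}  B4 = {0, 2, 4, 8}  B5 = {0, 2, 5, 8}  B6 = {0, 2, 5, 6}
Tree: B1–B2, B2–B3, B3–B4, B4–B5, B5–B6
Each bag holds 4 vertices, so the decomposition has width 3, which upper-bounds the treewidth. For the lower bound: the 4 vertex sets {1,3,7}, {4}, {8}, {0,2,5,6} are disjoint, each induces a connected subgraph, and every pair is joined by at least one edge of G. Contracting each set to a single vertex therefore yields K_{4} as a minor, and since treewidth is minor-monotone, tw(G) ≥ tw(K_{4}) = 3. Therefore the treewidth is 3.

3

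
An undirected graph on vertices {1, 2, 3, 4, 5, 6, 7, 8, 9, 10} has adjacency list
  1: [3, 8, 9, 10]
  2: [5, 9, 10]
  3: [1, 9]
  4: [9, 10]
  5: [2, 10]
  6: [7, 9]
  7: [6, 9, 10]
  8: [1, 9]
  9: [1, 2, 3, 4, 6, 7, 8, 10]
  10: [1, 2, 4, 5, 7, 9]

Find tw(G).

A width-2 tree decomposition is:
Bags: B1 = {1, 9, 10}  B2 = {1, 8, 9}  B3 = {7, 9, 10}  B4 = {4, 9, 10}  B5 = {6, 7, 9}  B6 = {2, 9, 10}  B7 = {2, 5, 10}  B8 = {1, 3, 9}
Tree: B1–B2, B1–B3, B1–B4, B3–B5, B1–B6, B6–B7, B2–B8
The largest bag has 3 vertices, giving width 2; this decomposition certifies tw(G) ≤ 2. For the lower bound, the 3 vertices {1, 8, 9} are pairwise adjacent, and any tree decomposition puts a clique entirely inside one bag — forcing width ≥ 2. Therefore the treewidth is 2.

2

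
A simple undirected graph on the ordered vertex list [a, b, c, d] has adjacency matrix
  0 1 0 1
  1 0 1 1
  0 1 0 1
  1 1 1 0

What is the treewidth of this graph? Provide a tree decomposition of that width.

Each bag holds 3 vertices, so the decomposition has width 2, which upper-bounds the treewidth. For the lower bound, the 3 vertices {b, c, d} are pairwise adjacent, and any tree decomposition puts a clique entirely inside one bag — forcing width ≥ 2. Therefore the treewidth is 2.

Treewidth 2.
One optimal decomposition is:
Bags: B1 = {a, b, d}  B2 = {b, c, d}
Tree: B1–B2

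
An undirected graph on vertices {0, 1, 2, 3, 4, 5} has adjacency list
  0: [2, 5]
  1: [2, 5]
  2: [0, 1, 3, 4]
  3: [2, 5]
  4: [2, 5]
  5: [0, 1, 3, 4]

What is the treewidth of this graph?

A width-2 tree decomposition is:
Bags: B1 = {2, 3, 5}  B2 = {2, 4, 5}  B3 = {1, 2, 5}  B4 = {0, 2, 5}
Tree: B1–B2, B2–B3, B3–B4
Each bag holds 3 vertices, so the decomposition has width 2, which upper-bounds the treewidth. Since 3–2–4–5–3 is a cycle in G, G is not acyclic. Forests are exactly the graphs of treewidth ≤ 1, so tw(G) ≥ 2. The upper and lower bounds meet at 2, so that is the treewidth.

2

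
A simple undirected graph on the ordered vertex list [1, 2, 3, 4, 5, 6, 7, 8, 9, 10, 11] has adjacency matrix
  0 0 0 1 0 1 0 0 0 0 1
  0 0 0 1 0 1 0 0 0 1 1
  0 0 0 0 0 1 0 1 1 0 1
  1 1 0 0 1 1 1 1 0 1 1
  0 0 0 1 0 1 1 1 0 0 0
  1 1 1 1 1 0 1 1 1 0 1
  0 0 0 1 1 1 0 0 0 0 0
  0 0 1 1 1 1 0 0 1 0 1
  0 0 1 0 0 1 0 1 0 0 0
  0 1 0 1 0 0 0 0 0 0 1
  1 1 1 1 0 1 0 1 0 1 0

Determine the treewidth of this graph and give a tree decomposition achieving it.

The largest bag has 4 vertices, giving width 3; this decomposition certifies tw(G) ≤ 3. On the other hand G contains the 4-clique {2, 4, 10, 11}. A clique must lie in a single bag of any decomposition, so no decomposition can have width below 3. Combining the bounds, tw(G) = 3.

Treewidth 3.
Bags: B1 = {4, 6, 8, 11}  B2 = {3, 6, 8, 11}  B3 = {2, 4, 6, 11}  B4 = {3, 6, 8, 9}  B5 = {4, 5, 6, 8}  B6 = {2, 4, 10, 11}  B7 = {1, 4, 6, 11}  B8 = {4, 5, 6, 7}
Tree: B1–B2, B1–B3, B2–B4, B1–B5, B3–B6, B1–B7, B5–B8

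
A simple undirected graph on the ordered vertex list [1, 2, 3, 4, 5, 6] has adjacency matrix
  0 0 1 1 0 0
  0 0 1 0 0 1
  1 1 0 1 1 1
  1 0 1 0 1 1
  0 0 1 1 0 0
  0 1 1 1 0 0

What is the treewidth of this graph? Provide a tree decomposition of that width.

Treewidth 2.
One optimal decomposition is:
Bags: B1 = {3, 4, 5}  B2 = {3, 4, 6}  B3 = {1, 3, 4}  B4 = {2, 3, 6}
Tree: B1–B2, B1–B3, B2–B4

Every bag has size at most 3, so the width is 3 − 1 = 2 and tw(G) ≤ 2. On the other hand G contains the 3-clique {2, 3, 6}. A clique must lie in a single bag of any decomposition, so no decomposition can have width below 2. Therefore the treewidth is 2.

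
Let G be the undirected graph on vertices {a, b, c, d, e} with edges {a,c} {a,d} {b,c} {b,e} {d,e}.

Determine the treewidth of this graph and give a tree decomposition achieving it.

Treewidth 2.
Bags: B1 = {a, d, e}  B2 = {a, b, e}  B3 = {a, b, c}
Tree: B1–B2, B2–B3

Every bag has size at most 3, so the width is 3 − 1 = 2 and tw(G) ≤ 2. For the lower bound, G contains the cycle a–d–e–b–c–a, so G is not a forest; only forests have treewidth ≤ 1, hence tw(G) ≥ 2. The upper and lower bounds meet at 2, so that is the treewidth.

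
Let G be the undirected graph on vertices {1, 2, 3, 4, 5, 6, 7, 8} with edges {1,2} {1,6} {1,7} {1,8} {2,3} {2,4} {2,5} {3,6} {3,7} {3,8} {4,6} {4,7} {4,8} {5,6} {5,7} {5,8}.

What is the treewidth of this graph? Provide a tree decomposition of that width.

Treewidth 4.
One optimal decomposition is:
Bags: B1 = {1, 2, 3, 4, 5}  B2 = {1, 3, 4, 5, 6}  B3 = {1, 3, 4, 5, 7}  B4 = {1, 3, 4, 5, 8}
Tree: B1–B2, B2–B3, B3–B4

Each bag holds 5 vertices, so the decomposition has width 4, which upper-bounds the treewidth. For the lower bound: the 5 vertex sets {1,2}, {3,6}, {4,7}, {5}, {8} are disjoint, each induces a connected subgraph, and every pair is joined by at least one edge of G. Contracting each set to a single vertex therefore yields K_{5} as a minor, and since treewidth is minor-monotone, tw(G) ≥ tw(K_{5}) = 4. Hence tw(G) = 4 exactly.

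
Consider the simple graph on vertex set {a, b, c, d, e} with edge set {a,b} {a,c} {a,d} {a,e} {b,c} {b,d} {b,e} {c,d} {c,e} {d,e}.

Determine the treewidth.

4

A width-4 tree decomposition is:
Bags: B1 = {a, b, c, d, e}
Tree: (single bag)
With just one bag of size 5, the width is 5 − 1 = 4, so tw(G) ≤ 4. Conversely, {a, b, c, d, e} is a clique of size 5, and the vertices of any clique must share a bag in every tree decomposition; so some bag has ≥ 5 vertices and tw(G) ≥ 4. Therefore the treewidth is 4.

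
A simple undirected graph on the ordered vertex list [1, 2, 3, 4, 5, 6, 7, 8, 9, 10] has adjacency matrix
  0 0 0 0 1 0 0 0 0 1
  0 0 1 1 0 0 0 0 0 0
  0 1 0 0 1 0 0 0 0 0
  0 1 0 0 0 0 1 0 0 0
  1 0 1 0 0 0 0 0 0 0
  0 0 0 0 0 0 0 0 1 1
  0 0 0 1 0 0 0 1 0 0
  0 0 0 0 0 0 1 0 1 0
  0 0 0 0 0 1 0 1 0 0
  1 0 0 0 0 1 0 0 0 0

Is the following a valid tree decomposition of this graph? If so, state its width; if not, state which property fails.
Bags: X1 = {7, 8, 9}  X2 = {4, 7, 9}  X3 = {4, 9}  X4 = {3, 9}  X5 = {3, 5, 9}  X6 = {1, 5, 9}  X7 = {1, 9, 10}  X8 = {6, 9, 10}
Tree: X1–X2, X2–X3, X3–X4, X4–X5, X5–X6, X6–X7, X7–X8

A tree decomposition must satisfy three properties: every vertex lies in some bag; for every edge, both endpoints lie together in some bag; and for every vertex, the bags containing it form a connected subtree. Here vertex 2 appears in no bag, so the decomposition is invalid.

No — vertex 2 appears in no bag.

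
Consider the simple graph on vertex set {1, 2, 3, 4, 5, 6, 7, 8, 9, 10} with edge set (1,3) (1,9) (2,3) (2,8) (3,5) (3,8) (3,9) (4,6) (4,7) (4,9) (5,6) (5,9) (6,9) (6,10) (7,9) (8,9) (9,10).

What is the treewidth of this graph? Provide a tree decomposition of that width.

Treewidth 2.
One such decomposition:
Bags: B1 = {5, 6, 9}  B2 = {6, 9, 10}  B3 = {4, 6, 9}  B4 = {3, 5, 9}  B5 = {1, 3, 9}  B6 = {4, 7, 9}  B7 = {3, 8, 9}  B8 = {2, 3, 8}
Tree: B1–B2, B2–B3, B1–B4, B4–B5, B3–B6, B5–B7, B7–B8

Every bag has size at most 3, so the width is 3 − 1 = 2 and tw(G) ≤ 2. On the other hand G contains the 3-clique {3, 8, 9}. A clique must lie in a single bag of any decomposition, so no decomposition can have width below 2. Combining the bounds, tw(G) = 2.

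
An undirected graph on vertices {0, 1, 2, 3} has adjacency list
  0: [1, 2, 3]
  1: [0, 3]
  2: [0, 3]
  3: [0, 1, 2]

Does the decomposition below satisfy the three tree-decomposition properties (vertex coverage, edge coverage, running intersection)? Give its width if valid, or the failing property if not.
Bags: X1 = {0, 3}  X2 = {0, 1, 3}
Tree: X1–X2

A tree decomposition must satisfy three properties: every vertex lies in some bag; for every edge, both endpoints lie together in some bag; and for every vertex, the bags containing it form a connected subtree. Here vertex 2 appears in no bag, so the decomposition is invalid.

No — vertex 2 appears in no bag.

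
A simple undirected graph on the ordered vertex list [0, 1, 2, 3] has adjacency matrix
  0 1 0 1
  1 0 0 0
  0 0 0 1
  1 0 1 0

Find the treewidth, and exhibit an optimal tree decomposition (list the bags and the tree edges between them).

Every bag has size at most 2, so the width is 2 − 1 = 1 and tw(G) ≤ 1. Any graph with an edge has treewidth ≥ 1, and G has the edge 2–3. Combining the bounds, tw(G) = 1.

Treewidth 1.
Bags: B1 = {2, 3}  B2 = {0, 3}  B3 = {0, 1}
Tree: B1–B2, B2–B3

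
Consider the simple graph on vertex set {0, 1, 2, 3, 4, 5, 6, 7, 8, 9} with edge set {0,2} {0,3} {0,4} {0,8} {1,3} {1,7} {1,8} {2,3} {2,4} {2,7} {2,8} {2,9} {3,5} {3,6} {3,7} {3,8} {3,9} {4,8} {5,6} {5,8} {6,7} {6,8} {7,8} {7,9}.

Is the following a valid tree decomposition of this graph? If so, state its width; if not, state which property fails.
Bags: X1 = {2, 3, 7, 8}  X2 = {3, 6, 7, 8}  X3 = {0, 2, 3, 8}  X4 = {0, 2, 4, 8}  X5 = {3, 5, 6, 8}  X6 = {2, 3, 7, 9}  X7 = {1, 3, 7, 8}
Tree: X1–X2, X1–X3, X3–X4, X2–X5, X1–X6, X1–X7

Yes; width 3.

Checking the three conditions: (i) the bags cover all of {0, 1, 2, 3, 4, 5, 6, 7, 8, 9}; (ii) for each edge, some bag contains both endpoints; (iii) the bags containing any fixed vertex form a subtree. All hold, so the decomposition is valid with width 4 − 1 = 3.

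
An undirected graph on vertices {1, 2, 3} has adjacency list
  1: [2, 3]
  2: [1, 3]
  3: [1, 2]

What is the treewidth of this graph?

A width-2 tree decomposition is:
Bags: B1 = {1, 2, 3}
Tree: (single bag)
With just one bag of size 3, the width is 3 − 1 = 2, so tw(G) ≤ 2. On the other hand G contains the 3-clique {1, 2, 3}. A clique must lie in a single bag of any decomposition, so no decomposition can have width below 2. Combining the bounds, tw(G) = 2.

2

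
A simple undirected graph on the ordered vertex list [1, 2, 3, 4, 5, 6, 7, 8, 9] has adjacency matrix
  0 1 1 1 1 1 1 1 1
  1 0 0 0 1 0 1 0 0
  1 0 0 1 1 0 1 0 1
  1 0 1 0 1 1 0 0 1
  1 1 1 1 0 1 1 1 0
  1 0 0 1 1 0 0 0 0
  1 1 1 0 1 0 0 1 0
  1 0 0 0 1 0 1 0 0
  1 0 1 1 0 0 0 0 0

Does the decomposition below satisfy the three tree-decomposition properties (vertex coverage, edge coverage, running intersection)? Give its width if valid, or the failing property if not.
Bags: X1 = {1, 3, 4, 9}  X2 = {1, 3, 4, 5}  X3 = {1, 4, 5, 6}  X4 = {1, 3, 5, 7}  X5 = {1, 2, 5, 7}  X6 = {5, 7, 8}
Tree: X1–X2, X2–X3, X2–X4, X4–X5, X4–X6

A tree decomposition must satisfy three properties: every vertex lies in some bag; for every edge, both endpoints lie together in some bag; and for every vertex, the bags containing it form a connected subtree. Here edge (1,8) lies in no bag, so the decomposition is invalid.

No — edge (1,8) lies in no bag.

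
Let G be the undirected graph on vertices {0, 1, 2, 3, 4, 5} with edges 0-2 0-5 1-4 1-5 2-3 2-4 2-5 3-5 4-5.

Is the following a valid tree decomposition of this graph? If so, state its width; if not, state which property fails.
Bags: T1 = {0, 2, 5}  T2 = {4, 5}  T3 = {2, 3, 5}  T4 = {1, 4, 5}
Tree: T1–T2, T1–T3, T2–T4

A tree decomposition must satisfy three properties: every vertex lies in some bag; for every edge, both endpoints lie together in some bag; and for every vertex, the bags containing it form a connected subtree. Here edge (2,4) lies in no bag, so the decomposition is invalid.

No — edge (2,4) lies in no bag.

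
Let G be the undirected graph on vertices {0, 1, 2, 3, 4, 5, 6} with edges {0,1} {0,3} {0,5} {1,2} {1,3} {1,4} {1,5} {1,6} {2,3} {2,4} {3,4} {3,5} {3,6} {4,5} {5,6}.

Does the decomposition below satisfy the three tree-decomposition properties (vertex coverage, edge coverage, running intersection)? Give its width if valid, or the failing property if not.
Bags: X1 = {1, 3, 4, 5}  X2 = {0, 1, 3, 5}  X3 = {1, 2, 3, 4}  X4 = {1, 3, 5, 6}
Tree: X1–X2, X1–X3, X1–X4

Yes; width 3.

Vertex coverage: the bags together contain {0, 1, 2, 3, 4, 5, 6}, the full vertex set. Edge coverage: each edge of G has both endpoints in at least one bag. Running intersection: for every vertex, the bags containing it form a connected subtree. All three properties hold, so this is a valid tree decomposition of width max|bag| − 1 = 3, and hence tw(G) ≤ 3.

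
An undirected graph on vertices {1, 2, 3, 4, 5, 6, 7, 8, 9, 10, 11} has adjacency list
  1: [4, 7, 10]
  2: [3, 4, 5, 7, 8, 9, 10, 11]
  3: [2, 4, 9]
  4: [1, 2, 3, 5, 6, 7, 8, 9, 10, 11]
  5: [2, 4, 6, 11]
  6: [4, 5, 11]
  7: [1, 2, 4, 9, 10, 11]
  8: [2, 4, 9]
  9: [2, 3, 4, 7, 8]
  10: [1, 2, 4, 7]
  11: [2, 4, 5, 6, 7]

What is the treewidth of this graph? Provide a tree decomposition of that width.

The largest bag has 4 vertices, giving width 3; this decomposition certifies tw(G) ≤ 3. On the other hand G contains the 4-clique {1, 4, 7, 10}. A clique must lie in a single bag of any decomposition, so no decomposition can have width below 3. Combining the bounds, tw(G) = 3.

Treewidth 3.
One optimal decomposition is:
Bags: B1 = {2, 4, 7, 9}  B2 = {2, 4, 7, 10}  B3 = {1, 4, 7, 10}  B4 = {2, 4, 7, 11}  B5 = {2, 4, 5, 11}  B6 = {2, 3, 4, 9}  B7 = {2, 4, 8, 9}  B8 = {4, 5, 6, 11}
Tree: B1–B2, B2–B3, B2–B4, B4–B5, B1–B6, B1–B7, B5–B8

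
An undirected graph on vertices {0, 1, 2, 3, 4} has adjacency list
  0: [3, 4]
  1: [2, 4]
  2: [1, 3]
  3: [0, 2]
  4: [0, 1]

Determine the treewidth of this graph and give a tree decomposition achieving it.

Each bag holds 3 vertices, so the decomposition has width 2, which upper-bounds the treewidth. For the lower bound, G contains the cycle 0–4–1–2–3–0, so G is not a forest; only forests have treewidth ≤ 1, hence tw(G) ≥ 2. Hence tw(G) = 2 exactly.

Treewidth 2.
Bags: B1 = {0, 1, 4}  B2 = {0, 1, 2}  B3 = {0, 2, 3}
Tree: B1–B2, B2–B3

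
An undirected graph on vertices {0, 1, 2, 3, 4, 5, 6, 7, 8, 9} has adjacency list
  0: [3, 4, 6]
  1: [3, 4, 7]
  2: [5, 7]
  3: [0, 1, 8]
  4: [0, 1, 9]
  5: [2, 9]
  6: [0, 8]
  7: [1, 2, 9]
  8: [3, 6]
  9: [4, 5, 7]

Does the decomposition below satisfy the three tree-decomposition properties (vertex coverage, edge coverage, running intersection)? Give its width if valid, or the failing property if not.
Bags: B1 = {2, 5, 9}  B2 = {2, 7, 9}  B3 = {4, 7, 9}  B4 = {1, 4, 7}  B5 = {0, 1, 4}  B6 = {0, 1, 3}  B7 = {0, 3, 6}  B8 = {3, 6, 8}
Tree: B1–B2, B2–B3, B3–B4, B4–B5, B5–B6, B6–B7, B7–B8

Yes; width 2.

Every vertex of G appears in some bag (union = {0, 1, 2, 3, 4, 5, 6, 7, 8, 9}); every edge is covered by a bag; and for each vertex v the set of bags containing v is connected in the bag tree. The decomposition is therefore valid. The largest bag has 3 vertices, so the width is 2.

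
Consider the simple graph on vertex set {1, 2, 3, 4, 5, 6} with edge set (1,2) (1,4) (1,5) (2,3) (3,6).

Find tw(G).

A width-1 tree decomposition is:
Bags: B1 = {1, 2}  B2 = {1, 4}  B3 = {1, 5}  B4 = {2, 3}  B5 = {3, 6}
Tree: B1–B2, B2–B3, B1–B4, B4–B5
Each bag holds 2 vertices, so the decomposition has width 1, which upper-bounds the treewidth. G has an edge, so its treewidth is at least 1. The upper and lower bounds meet at 1, so that is the treewidth.

1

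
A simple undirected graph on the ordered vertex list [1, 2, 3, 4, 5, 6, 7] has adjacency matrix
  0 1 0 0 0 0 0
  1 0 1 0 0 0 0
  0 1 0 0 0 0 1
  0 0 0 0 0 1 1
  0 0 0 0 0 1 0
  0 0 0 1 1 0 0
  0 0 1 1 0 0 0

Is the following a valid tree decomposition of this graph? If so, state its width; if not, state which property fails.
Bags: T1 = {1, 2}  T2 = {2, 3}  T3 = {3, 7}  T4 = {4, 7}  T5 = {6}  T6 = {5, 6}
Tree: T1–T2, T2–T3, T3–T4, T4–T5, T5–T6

A tree decomposition must satisfy three properties: every vertex lies in some bag; for every edge, both endpoints lie together in some bag; and for every vertex, the bags containing it form a connected subtree. Here edge (4,6) lies in no bag, so the decomposition is invalid.

No — edge (4,6) lies in no bag.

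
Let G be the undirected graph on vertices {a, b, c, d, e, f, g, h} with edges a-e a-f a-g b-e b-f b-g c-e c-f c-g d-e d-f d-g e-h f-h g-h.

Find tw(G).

A width-3 tree decomposition is:
Bags: B1 = {b, e, f, g}  B2 = {d, e, f, g}  B3 = {a, e, f, g}  B4 = {c, e, f, g}  B5 = {e, f, g, h}
Tree: B1–B2, B2–B3, B3–B4, B4–B5
Every bag has size at most 4, so the width is 4 − 1 = 3 and tw(G) ≤ 3. For the lower bound: the 4 vertex sets {b,e}, {d,g}, {f}, {a} are disjoint, each induces a connected subgraph, and every pair is joined by at least one edge of G. Contracting each set to a single vertex therefore yields K_{4} as a minor, and since treewidth is minor-monotone, tw(G) ≥ tw(K_{4}) = 3. Therefore the treewidth is 3.

3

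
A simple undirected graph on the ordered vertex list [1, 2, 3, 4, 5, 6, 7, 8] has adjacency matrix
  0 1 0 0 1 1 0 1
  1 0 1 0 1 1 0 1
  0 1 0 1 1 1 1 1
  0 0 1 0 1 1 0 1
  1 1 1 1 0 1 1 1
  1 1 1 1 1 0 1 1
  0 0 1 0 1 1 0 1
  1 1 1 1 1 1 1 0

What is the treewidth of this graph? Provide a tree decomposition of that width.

Treewidth 4.
Bags: B1 = {1, 2, 5, 6, 8}  B2 = {2, 3, 5, 6, 8}  B3 = {3, 5, 6, 7, 8}  B4 = {3, 4, 5, 6, 8}
Tree: B1–B2, B2–B3, B3–B4

The largest bag has 5 vertices, giving width 4; this decomposition certifies tw(G) ≤ 4. For the lower bound, the 5 vertices {1, 2, 5, 6, 8} are pairwise adjacent, and any tree decomposition puts a clique entirely inside one bag — forcing width ≥ 4. Therefore the treewidth is 4.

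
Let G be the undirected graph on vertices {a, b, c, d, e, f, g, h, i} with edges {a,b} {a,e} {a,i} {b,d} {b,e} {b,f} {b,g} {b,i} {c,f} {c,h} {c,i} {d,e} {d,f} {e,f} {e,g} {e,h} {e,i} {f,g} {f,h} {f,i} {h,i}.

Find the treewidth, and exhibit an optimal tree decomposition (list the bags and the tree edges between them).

Treewidth 3.
Bags: B1 = {e, f, h, i}  B2 = {b, e, f, i}  B3 = {b, d, e, f}  B4 = {a, b, e, i}  B5 = {c, f, h, i}  B6 = {b, e, f, g}
Tree: B1–B2, B2–B3, B2–B4, B1–B5, B3–B6

The largest bag has 4 vertices, giving width 3; this decomposition certifies tw(G) ≤ 3. On the other hand G contains the 4-clique {a, b, e, i}. A clique must lie in a single bag of any decomposition, so no decomposition can have width below 3. Hence tw(G) = 3 exactly.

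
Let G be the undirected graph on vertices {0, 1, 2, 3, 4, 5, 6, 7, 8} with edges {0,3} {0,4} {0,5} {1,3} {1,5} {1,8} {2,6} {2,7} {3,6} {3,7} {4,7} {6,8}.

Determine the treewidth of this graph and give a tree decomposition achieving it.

The largest bag has 4 vertices, giving width 3; this decomposition certifies tw(G) ≤ 3. For the lower bound: the 4 vertex sets {0,4,5}, {7}, {3}, {1,2,6,8} are disjoint, each induces a connected subgraph, and every pair is joined by at least one edge of G. Contracting each set to a single vertex therefore yields K_{4} as a minor, and since treewidth is minor-monotone, tw(G) ≥ tw(K_{4}) = 3. Therefore the treewidth is 3.

Treewidth 3.
One optimal decomposition is:
Bags: B1 = {0, 4, 5, 7}  B2 = {0, 3, 5, 7}  B3 = {1, 3, 5, 7}  B4 = {1, 2, 3, 7}  B5 = {1, 2, 3, 6}  B6 = {1, 2, 6, 8}
Tree: B1–B2, B2–B3, B3–B4, B4–B5, B5–B6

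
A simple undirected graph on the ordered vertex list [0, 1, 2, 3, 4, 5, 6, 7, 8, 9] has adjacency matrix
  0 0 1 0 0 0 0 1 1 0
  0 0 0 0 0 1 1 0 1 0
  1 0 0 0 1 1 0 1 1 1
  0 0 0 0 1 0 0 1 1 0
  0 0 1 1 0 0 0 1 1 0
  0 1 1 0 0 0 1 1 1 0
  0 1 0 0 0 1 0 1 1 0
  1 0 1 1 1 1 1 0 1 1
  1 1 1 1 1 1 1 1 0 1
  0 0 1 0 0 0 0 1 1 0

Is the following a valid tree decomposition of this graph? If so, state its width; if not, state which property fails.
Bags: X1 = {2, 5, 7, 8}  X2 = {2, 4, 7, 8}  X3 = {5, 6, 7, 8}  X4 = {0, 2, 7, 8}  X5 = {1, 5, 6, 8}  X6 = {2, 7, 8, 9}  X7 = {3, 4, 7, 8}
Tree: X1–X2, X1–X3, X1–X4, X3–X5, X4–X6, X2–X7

Yes; width 3.

Checking the three conditions: (i) the bags cover all of {0, 1, 2, 3, 4, 5, 6, 7, 8, 9}; (ii) for each edge, some bag contains both endpoints; (iii) the bags containing any fixed vertex form a subtree. All hold, so the decomposition is valid with width 4 − 1 = 3.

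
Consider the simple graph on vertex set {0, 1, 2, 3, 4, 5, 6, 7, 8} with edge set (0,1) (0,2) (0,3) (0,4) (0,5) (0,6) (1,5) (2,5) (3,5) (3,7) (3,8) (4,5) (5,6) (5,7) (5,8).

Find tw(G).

2

A width-2 tree decomposition is:
Bags: B1 = {0, 1, 5}  B2 = {0, 3, 5}  B3 = {0, 4, 5}  B4 = {3, 5, 7}  B5 = {3, 5, 8}  B6 = {0, 5, 6}  B7 = {0, 2, 5}
Tree: B1–B2, B2–B3, B2–B4, B2–B5, B2–B6, B6–B7
Every bag has size at most 3, so the width is 3 − 1 = 2 and tw(G) ≤ 2. For the lower bound, the 3 vertices {0, 1, 5} are pairwise adjacent, and any tree decomposition puts a clique entirely inside one bag — forcing width ≥ 2. The upper and lower bounds meet at 2, so that is the treewidth.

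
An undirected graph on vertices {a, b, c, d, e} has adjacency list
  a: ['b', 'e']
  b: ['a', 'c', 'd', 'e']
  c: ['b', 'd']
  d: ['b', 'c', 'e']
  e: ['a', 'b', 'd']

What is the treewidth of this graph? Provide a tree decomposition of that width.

Treewidth 2.
Bags: B1 = {b, d, e}  B2 = {b, c, d}  B3 = {a, b, e}
Tree: B1–B2, B1–B3

Each bag holds 3 vertices, so the decomposition has width 2, which upper-bounds the treewidth. On the other hand G contains the 3-clique {b, d, e}. A clique must lie in a single bag of any decomposition, so no decomposition can have width below 2. Therefore the treewidth is 2.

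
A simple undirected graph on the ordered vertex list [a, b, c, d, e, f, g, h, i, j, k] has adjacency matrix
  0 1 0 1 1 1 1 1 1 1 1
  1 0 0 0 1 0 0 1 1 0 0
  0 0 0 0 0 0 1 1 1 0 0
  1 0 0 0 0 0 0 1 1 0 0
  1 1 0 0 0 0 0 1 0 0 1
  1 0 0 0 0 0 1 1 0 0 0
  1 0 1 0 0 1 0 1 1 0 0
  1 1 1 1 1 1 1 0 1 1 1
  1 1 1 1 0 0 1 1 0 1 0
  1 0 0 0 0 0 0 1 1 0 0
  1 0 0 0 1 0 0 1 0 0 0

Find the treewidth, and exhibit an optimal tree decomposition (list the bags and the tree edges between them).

Treewidth 3.
One optimal decomposition is:
Bags: B1 = {a, b, h, i}  B2 = {a, h, i, j}  B3 = {a, b, e, h}  B4 = {a, d, h, i}  B5 = {a, g, h, i}  B6 = {a, e, h, k}  B7 = {c, g, h, i}  B8 = {a, f, g, h}
Tree: B1–B2, B1–B3, B2–B4, B2–B5, B3–B6, B5–B7, B5–B8

Every bag has size at most 4, so the width is 4 − 1 = 3 and tw(G) ≤ 3. For the lower bound, the 4 vertices {c, g, h, i} are pairwise adjacent, and any tree decomposition puts a clique entirely inside one bag — forcing width ≥ 3. Therefore the treewidth is 3.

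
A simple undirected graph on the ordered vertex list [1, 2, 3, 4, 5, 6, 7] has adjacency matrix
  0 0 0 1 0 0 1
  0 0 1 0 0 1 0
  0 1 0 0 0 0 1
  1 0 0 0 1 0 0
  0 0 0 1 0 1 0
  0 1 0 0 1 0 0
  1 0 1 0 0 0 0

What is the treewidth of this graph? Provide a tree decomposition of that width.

Treewidth 2.
Bags: B1 = {2, 3, 7}  B2 = {2, 6, 7}  B3 = {5, 6, 7}  B4 = {4, 5, 7}  B5 = {1, 4, 7}
Tree: B1–B2, B2–B3, B3–B4, B4–B5

Each bag holds 3 vertices, so the decomposition has width 2, which upper-bounds the treewidth. Since 7–3–2–6–5–4–1–7 is a cycle in G, G is not acyclic. Forests are exactly the graphs of treewidth ≤ 1, so tw(G) ≥ 2. The upper and lower bounds meet at 2, so that is the treewidth.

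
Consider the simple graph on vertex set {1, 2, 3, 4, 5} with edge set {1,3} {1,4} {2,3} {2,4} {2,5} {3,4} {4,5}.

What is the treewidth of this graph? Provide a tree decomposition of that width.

Treewidth 2.
One such decomposition:
Bags: B1 = {2, 3, 4}  B2 = {1, 3, 4}  B3 = {2, 4, 5}
Tree: B1–B2, B1–B3

Each bag holds 3 vertices, so the decomposition has width 2, which upper-bounds the treewidth. On the other hand G contains the 3-clique {1, 3, 4}. A clique must lie in a single bag of any decomposition, so no decomposition can have width below 2. The upper and lower bounds meet at 2, so that is the treewidth.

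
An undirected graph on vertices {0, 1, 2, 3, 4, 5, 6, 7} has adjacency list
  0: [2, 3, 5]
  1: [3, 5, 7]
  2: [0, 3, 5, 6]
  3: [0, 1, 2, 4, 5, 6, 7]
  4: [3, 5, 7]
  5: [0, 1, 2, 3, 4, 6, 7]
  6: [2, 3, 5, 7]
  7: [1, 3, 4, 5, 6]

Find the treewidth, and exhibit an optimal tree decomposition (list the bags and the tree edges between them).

Each bag holds 4 vertices, so the decomposition has width 3, which upper-bounds the treewidth. Conversely, {0, 2, 3, 5} is a clique of size 4, and the vertices of any clique must share a bag in every tree decomposition; so some bag has ≥ 4 vertices and tw(G) ≥ 3. The upper and lower bounds meet at 3, so that is the treewidth.

Treewidth 3.
Bags: B1 = {3, 5, 6, 7}  B2 = {2, 3, 5, 6}  B3 = {3, 4, 5, 7}  B4 = {1, 3, 5, 7}  B5 = {0, 2, 3, 5}
Tree: B1–B2, B1–B3, B3–B4, B2–B5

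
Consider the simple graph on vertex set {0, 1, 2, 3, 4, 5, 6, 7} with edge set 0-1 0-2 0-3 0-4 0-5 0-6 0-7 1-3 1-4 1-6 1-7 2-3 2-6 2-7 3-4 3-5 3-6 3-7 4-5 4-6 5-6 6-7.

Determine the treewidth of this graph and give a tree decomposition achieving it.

Treewidth 4.
One such decomposition:
Bags: B1 = {0, 1, 3, 6, 7}  B2 = {0, 1, 3, 4, 6}  B3 = {0, 2, 3, 6, 7}  B4 = {0, 3, 4, 5, 6}
Tree: B1–B2, B1–B3, B2–B4

Each bag holds 5 vertices, so the decomposition has width 4, which upper-bounds the treewidth. On the other hand G contains the 5-clique {0, 1, 3, 4, 6}. A clique must lie in a single bag of any decomposition, so no decomposition can have width below 4. Hence tw(G) = 4 exactly.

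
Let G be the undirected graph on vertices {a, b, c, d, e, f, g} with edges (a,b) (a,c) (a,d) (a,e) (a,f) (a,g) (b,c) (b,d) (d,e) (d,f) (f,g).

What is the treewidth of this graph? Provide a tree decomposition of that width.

Each bag holds 3 vertices, so the decomposition has width 2, which upper-bounds the treewidth. For the lower bound, the 3 vertices {a, d, e} are pairwise adjacent, and any tree decomposition puts a clique entirely inside one bag — forcing width ≥ 2. Therefore the treewidth is 2.

Treewidth 2.
One optimal decomposition is:
Bags: B1 = {a, f, g}  B2 = {a, d, f}  B3 = {a, b, d}  B4 = {a, d, e}  B5 = {a, b, c}
Tree: B1–B2, B2–B3, B2–B4, B3–B5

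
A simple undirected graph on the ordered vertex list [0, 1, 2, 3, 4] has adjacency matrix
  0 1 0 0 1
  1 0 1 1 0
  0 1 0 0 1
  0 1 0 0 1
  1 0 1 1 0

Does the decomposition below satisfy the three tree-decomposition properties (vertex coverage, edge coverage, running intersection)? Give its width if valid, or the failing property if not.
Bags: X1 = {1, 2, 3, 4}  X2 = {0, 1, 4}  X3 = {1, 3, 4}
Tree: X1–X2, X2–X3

No — bags containing vertex 3 are not connected in the tree.

A tree decomposition must satisfy three properties: every vertex lies in some bag; for every edge, both endpoints lie together in some bag; and for every vertex, the bags containing it form a connected subtree. Here bags containing vertex 3 are not connected in the tree, so the decomposition is invalid.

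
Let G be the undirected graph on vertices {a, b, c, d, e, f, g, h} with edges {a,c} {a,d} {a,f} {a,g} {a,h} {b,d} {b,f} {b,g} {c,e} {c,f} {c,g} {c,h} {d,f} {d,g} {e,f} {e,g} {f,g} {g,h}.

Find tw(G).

A width-3 tree decomposition is:
Bags: B1 = {a, c, f, g}  B2 = {a, d, f, g}  B3 = {c, e, f, g}  B4 = {b, d, f, g}  B5 = {a, c, g, h}
Tree: B1–B2, B1–B3, B2–B4, B1–B5
Each bag holds 4 vertices, so the decomposition has width 3, which upper-bounds the treewidth. On the other hand G contains the 4-clique {a, c, g, h}. A clique must lie in a single bag of any decomposition, so no decomposition can have width below 3. Combining the bounds, tw(G) = 3.

3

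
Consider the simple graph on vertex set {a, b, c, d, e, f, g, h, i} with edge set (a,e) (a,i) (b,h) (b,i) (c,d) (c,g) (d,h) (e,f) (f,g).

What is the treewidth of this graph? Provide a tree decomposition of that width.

The largest bag has 3 vertices, giving width 2; this decomposition certifies tw(G) ≤ 2. Since e–a–i–b–h–d–c–g–f–e is a cycle in G, G is not acyclic. Forests are exactly the graphs of treewidth ≤ 1, so tw(G) ≥ 2. Hence tw(G) = 2 exactly.

Treewidth 2.
One such decomposition:
Bags: B1 = {a, e, i}  B2 = {b, e, i}  B3 = {b, e, h}  B4 = {d, e, h}  B5 = {c, d, e}  B6 = {c, e, g}  B7 = {e, f, g}
Tree: B1–B2, B2–B3, B3–B4, B4–B5, B5–B6, B6–B7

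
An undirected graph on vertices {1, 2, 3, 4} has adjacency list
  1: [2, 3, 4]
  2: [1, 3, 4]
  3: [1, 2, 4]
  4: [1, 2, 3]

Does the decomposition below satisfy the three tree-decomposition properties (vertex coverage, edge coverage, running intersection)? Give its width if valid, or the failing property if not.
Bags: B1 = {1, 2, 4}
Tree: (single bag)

No — vertex 3 appears in no bag.

A tree decomposition must satisfy three properties: every vertex lies in some bag; for every edge, both endpoints lie together in some bag; and for every vertex, the bags containing it form a connected subtree. Here vertex 3 appears in no bag, so the decomposition is invalid.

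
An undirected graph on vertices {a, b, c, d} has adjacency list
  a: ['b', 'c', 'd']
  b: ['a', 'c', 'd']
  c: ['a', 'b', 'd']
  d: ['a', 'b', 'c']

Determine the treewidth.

A width-3 tree decomposition is:
Bags: B1 = {a, b, c, d}
Tree: (single bag)
With just one bag of size 4, the width is 4 − 1 = 3, so tw(G) ≤ 3. On the other hand G contains the 4-clique {a, b, c, d}. A clique must lie in a single bag of any decomposition, so no decomposition can have width below 3. Therefore the treewidth is 3.

3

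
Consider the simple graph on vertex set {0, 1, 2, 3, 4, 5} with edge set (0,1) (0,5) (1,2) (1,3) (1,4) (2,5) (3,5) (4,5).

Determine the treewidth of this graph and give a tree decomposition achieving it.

The largest bag has 3 vertices, giving width 2; this decomposition certifies tw(G) ≤ 2. For the lower bound, G contains the cycle 1–0–5–2–1, so G is not a forest; only forests have treewidth ≤ 1, hence tw(G) ≥ 2. Hence tw(G) = 2 exactly.

Treewidth 2.
One such decomposition:
Bags: B1 = {0, 1, 5}  B2 = {1, 2, 5}  B3 = {1, 3, 5}  B4 = {1, 4, 5}
Tree: B1–B2, B2–B3, B3–B4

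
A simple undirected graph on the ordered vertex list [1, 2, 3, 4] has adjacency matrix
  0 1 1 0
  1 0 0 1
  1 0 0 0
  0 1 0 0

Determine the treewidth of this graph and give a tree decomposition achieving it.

Each bag holds 2 vertices, so the decomposition has width 1, which upper-bounds the treewidth. G has an edge, so its treewidth is at least 1. The upper and lower bounds meet at 1, so that is the treewidth.

Treewidth 1.
One such decomposition:
Bags: B1 = {2, 4}  B2 = {1, 2}  B3 = {1, 3}
Tree: B1–B2, B2–B3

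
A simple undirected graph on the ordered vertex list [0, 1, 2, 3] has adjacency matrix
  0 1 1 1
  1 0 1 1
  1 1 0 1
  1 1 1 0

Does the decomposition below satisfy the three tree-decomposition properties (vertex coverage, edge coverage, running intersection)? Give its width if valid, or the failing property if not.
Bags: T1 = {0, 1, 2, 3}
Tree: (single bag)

Yes; width 3.

Checking the three conditions: (i) the bags cover all of {0, 1, 2, 3}; (ii) for each edge, some bag contains both endpoints; (iii) the bags containing any fixed vertex form a subtree. All hold, so the decomposition is valid with width 4 − 1 = 3.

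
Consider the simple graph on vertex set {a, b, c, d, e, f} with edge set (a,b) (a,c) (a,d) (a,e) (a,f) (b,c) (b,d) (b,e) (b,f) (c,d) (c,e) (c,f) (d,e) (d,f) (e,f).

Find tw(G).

5

A width-5 tree decomposition is:
Bags: B1 = {a, b, c, d, e, f}
Tree: (single bag)
With just one bag of size 6, the width is 6 − 1 = 5, so tw(G) ≤ 5. For the lower bound, the 6 vertices {a, b, c, d, e, f} are pairwise adjacent, and any tree decomposition puts a clique entirely inside one bag — forcing width ≥ 5. The upper and lower bounds meet at 5, so that is the treewidth.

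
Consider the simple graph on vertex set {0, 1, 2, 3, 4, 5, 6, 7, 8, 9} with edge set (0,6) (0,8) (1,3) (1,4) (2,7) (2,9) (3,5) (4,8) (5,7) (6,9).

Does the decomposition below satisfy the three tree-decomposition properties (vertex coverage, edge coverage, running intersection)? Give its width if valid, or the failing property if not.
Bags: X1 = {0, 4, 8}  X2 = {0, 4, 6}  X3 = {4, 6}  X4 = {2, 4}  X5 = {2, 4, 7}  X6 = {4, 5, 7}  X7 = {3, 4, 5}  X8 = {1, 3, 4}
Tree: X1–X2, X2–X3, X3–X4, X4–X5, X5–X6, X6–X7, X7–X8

A tree decomposition must satisfy three properties: every vertex lies in some bag; for every edge, both endpoints lie together in some bag; and for every vertex, the bags containing it form a connected subtree. Here vertex 9 appears in no bag, so the decomposition is invalid.

No — vertex 9 appears in no bag.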